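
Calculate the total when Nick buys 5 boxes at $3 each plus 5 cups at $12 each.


Cost of boxes:
5 x $3 = $15
Cost of cups:
5 x $12 = $60
Add both:
$15 + $60 = $75

$75


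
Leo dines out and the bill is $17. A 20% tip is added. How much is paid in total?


Calculate the tip:
20% of $17 = $3.40
Add tip to meal cost:
$17 + $3.40 = $20.40

$20.40


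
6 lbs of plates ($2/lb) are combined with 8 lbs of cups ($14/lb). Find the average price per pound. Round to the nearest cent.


Cost of plates:
6 x $2 = $12
Cost of cups:
8 x $14 = $112
Total cost: $12 + $112 = $124
Total weight: 14 lbs
Average: $124 / 14 = $8.8571... ≈ $8.86/lb

$8.86/lb


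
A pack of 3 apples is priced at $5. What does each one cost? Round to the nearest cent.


Total cost: $5
Number of items: 3
Unit price: $5 / 3 = $1.6666... ≈ $1.67

$1.67


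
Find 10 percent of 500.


Convert percentage to decimal:
10% = 0.1
Multiply:
500 x 0.1 = 50

50


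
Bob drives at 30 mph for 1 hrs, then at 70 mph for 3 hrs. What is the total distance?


Leg 1 distance:
30 x 1 = 30 miles
Leg 2 distance:
70 x 3 = 210 miles
Total distance:
30 + 210 = 240 miles

240 miles


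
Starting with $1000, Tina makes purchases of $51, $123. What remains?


Add up expenses:
$51 + $123 = $174
Subtract from budget:
$1000 - $174 = $826

$826


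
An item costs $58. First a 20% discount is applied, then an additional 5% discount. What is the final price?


First discount:
20% of $58 = $11.60
Price after first discount:
$58 - $11.60 = $46.40
Second discount:
5% of $46.40 = $2.32
Final price:
$46.40 - $2.32 = $44.08

$44.08


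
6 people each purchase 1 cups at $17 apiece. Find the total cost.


Cost per person:
1 x $17 = $17
Group total:
6 x $17 = $102

$102


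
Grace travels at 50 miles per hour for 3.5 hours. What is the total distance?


Use the formula: distance = speed x time
Speed = 50 mph, Time = 3.5 hours
50 x 3.5 = 175 miles

175 miles


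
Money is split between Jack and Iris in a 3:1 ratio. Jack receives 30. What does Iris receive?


Find the multiplier:
30 / 3 = 10
Apply to Iris's share:
1 x 10 = 10

10


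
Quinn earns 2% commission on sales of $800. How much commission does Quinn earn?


Convert rate to decimal:
2% = 0.02
Multiply by sales:
$800 x 0.02 = $16

$16


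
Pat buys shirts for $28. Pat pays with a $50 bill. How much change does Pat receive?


Start with the amount paid:
$50
Subtract the price:
$50 - $28 = $22

$22


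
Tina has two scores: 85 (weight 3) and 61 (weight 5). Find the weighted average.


Weighted sum:
3 x 85 + 5 x 61 = 560
Total weight:
3 + 5 = 8
Weighted average:
560 / 8 = 70

70


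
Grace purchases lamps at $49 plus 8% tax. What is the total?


Calculate the tax:
8% of $49 = $3.92
Add tax to price:
$49 + $3.92 = $52.92

$52.92


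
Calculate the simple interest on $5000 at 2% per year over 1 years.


Use the formula I = P x R x T / 100
P x R x T = 5000 x 2 x 1 = 10000
I = 10000 / 100 = $100

$100


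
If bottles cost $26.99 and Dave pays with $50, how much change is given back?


Start with the amount paid:
$50
Subtract the price:
$50 - $26.99 = $23.01

$23.01


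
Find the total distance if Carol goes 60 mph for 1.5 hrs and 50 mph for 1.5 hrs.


Leg 1 distance:
60 x 1.5 = 90 miles
Leg 2 distance:
50 x 1.5 = 75 miles
Total distance:
90 + 75 = 165 miles

165 miles


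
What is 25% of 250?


Convert percentage to decimal:
25% = 0.25
Multiply:
250 x 0.25 = 62.5

62.5


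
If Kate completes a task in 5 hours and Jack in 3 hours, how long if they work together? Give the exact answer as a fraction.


Kate's rate: 1/5 of the job per hour
Jack's rate: 1/3 of the job per hour
Combined rate: 1/5 + 1/3 = 8/15 per hour
Time = 1 / (8/15) = 15/8 hours (≈ 1.88 hours)

15/8 hours


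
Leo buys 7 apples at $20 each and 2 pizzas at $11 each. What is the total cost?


Cost of apples:
7 x $20 = $140
Cost of pizzas:
2 x $11 = $22
Add both:
$140 + $22 = $162

$162


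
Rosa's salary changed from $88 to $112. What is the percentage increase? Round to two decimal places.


Find the absolute change:
|112 - 88| = 24
Divide by original and multiply by 100:
24 / 88 x 100 = 27.2727...% ≈ 27.27%

27.27%


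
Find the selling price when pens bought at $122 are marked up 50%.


Calculate the markup amount:
50% of $122 = $61
Add to cost:
$122 + $61 = $183

$183


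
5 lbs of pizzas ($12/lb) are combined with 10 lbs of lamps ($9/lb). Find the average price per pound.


Cost of pizzas:
5 x $12 = $60
Cost of lamps:
10 x $9 = $90
Total cost: $60 + $90 = $150
Total weight: 15 lbs
Average: $150 / 15 = $10/lb

$10/lb


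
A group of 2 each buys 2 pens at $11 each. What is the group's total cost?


Cost per person:
2 x $11 = $22
Group total:
2 x $22 = $44

$44


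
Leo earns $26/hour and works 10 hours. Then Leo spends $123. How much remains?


Calculate earnings:
10 x $26 = $260
Subtract spending:
$260 - $123 = $137

$137


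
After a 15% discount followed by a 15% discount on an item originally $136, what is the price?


First discount:
15% of $136 = $20.40
Price after first discount:
$136 - $20.40 = $115.60
Second discount:
15% of $115.60 = $17.34
Final price:
$115.60 - $17.34 = $98.26

$98.26


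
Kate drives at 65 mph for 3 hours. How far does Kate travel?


Use the formula: distance = speed x time
Speed = 65 mph, Time = 3 hours
65 x 3 = 195 miles

195 miles


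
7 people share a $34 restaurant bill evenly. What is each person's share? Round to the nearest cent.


Total bill: $34
Number of people: 7
Each pays: $34 / 7 = $4.8571... ≈ $4.86

$4.86


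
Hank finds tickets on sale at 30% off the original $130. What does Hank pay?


Calculate the discount amount:
30% of $130 = $39
Subtract from original:
$130 - $39 = $91

$91


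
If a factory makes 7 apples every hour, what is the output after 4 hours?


Production rate: 7 apples per hour
Time: 4 hours
Total: 7 x 4 = 28 apples

28 apples


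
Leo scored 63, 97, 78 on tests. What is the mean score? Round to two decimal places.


Add the scores:
63 + 97 + 78 = 238
Divide by the number of tests:
238 / 3 = 79.3333... ≈ 79.33

79.33


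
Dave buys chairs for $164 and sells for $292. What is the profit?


Selling price = $292
Cost price = $164
Profit = selling price - cost price:
Profit = $292 - $164 = $128

$128


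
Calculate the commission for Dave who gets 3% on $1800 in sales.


Convert rate to decimal:
3% = 0.03
Multiply by sales:
$1800 x 0.03 = $54

$54


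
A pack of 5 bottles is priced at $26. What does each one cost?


Total cost: $26
Number of items: 5
Unit price: $26 / 5 = $5.20

$5.20


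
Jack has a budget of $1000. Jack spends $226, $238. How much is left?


Add up expenses:
$226 + $238 = $464
Subtract from budget:
$1000 - $464 = $536

$536


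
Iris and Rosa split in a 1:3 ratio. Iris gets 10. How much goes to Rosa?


Find the multiplier:
10 / 1 = 10
Apply to Rosa's share:
3 x 10 = 30

30


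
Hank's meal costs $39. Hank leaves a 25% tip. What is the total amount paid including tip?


Calculate the tip:
25% of $39 = $9.75
Add tip to meal cost:
$39 + $9.75 = $48.75

$48.75


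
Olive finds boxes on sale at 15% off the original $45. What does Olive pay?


Calculate the discount amount:
15% of $45 = $6.75
Subtract from original:
$45 - $6.75 = $38.25

$38.25


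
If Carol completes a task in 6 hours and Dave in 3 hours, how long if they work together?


Carol's rate: 1/6 of the job per hour
Dave's rate: 1/3 of the job per hour
Combined rate: 1/6 + 1/3 = 1/2 per hour
Time = 1 / (1/2) = 2 hours

2 hours


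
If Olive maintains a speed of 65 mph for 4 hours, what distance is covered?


Use the formula: distance = speed x time
Speed = 65 mph, Time = 4 hours
65 x 4 = 260 miles

260 miles


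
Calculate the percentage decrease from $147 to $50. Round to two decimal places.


Find the absolute change:
|50 - 147| = 97
Divide by original and multiply by 100:
97 / 147 x 100 = 65.9863...% ≈ 65.99%

65.99%


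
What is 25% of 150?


Convert percentage to decimal:
25% = 0.25
Multiply:
150 x 0.25 = 37.5

37.5


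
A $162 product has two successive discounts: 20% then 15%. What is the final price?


First discount:
20% of $162 = $32.40
Price after first discount:
$162 - $32.40 = $129.60
Second discount:
15% of $129.60 = $19.44
Final price:
$129.60 - $19.44 = $110.16

$110.16


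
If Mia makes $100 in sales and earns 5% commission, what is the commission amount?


Convert rate to decimal:
5% = 0.05
Multiply by sales:
$100 x 0.05 = $5

$5


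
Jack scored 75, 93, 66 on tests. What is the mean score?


Add the scores:
75 + 93 + 66 = 234
Divide by the number of tests:
234 / 3 = 78

78


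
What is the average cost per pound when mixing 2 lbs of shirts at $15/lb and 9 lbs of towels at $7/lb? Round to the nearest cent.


Cost of shirts:
2 x $15 = $30
Cost of towels:
9 x $7 = $63
Total cost: $30 + $63 = $93
Total weight: 11 lbs
Average: $93 / 11 = $8.4545... ≈ $8.45/lb

$8.45/lb


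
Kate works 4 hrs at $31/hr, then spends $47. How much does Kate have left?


Calculate earnings:
4 x $31 = $124
Subtract spending:
$124 - $47 = $77

$77


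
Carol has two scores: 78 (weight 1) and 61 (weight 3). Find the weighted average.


Weighted sum:
1 x 78 + 3 x 61 = 261
Total weight:
1 + 3 = 4
Weighted average:
261 / 4 = 65.25

65.25


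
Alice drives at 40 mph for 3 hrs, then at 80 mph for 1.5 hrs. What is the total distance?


Leg 1 distance:
40 x 3 = 120 miles
Leg 2 distance:
80 x 1.5 = 120 miles
Total distance:
120 + 120 = 240 miles

240 miles


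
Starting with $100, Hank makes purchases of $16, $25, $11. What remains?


Add up expenses:
$16 + $25 + $11 = $52
Subtract from budget:
$100 - $52 = $48

$48


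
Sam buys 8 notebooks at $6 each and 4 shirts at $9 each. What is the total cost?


Cost of notebooks:
8 x $6 = $48
Cost of shirts:
4 x $9 = $36
Add both:
$48 + $36 = $84

$84


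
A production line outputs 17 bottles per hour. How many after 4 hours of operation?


Production rate: 17 bottles per hour
Time: 4 hours
Total: 17 x 4 = 68 bottles

68 bottles


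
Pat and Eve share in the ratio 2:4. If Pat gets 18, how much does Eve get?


Find the multiplier:
18 / 2 = 9
Apply to Eve's share:
4 x 9 = 36

36


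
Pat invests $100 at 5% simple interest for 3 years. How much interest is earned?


Use the formula I = P x R x T / 100
P x R x T = 100 x 5 x 3 = 1500
I = 1500 / 100 = $15

$15


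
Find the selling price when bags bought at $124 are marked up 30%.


Calculate the markup amount:
30% of $124 = $37.20
Add to cost:
$124 + $37.20 = $161.20

$161.20


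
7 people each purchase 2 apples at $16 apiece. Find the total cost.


Cost per person:
2 x $16 = $32
Group total:
7 x $32 = $224

$224


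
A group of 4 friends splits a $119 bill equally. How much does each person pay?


Total bill: $119
Number of people: 4
Each pays: $119 / 4 = $29.75

$29.75


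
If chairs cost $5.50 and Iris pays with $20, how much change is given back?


Start with the amount paid:
$20
Subtract the price:
$20 - $5.50 = $14.50

$14.50


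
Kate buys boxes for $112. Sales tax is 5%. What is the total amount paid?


Calculate the tax:
5% of $112 = $5.60
Add tax to price:
$112 + $5.60 = $117.60

$117.60


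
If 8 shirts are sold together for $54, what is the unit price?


Total cost: $54
Number of items: 8
Unit price: $54 / 8 = $6.75

$6.75


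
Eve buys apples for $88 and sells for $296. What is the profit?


Selling price = $296
Cost price = $88
Profit = selling price - cost price:
Profit = $296 - $88 = $208

$208


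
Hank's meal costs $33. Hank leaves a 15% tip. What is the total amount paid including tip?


Calculate the tip:
15% of $33 = $4.95
Add tip to meal cost:
$33 + $4.95 = $37.95

$37.95


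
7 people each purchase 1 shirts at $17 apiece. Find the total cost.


Cost per person:
1 x $17 = $17
Group total:
7 x $17 = $119

$119


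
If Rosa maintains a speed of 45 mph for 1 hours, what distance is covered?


Use the formula: distance = speed x time
Speed = 45 mph, Time = 1 hours
45 x 1 = 45 miles

45 miles


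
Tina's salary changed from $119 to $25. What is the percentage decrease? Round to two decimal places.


Find the absolute change:
|25 - 119| = 94
Divide by original and multiply by 100:
94 / 119 x 100 = 78.9915...% ≈ 78.99%

78.99%


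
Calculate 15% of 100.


Convert percentage to decimal:
15% = 0.15
Multiply:
100 x 0.15 = 15

15


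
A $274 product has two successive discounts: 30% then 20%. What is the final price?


First discount:
30% of $274 = $82.20
Price after first discount:
$274 - $82.20 = $191.80
Second discount:
20% of $191.80 = $38.36
Final price:
$191.80 - $38.36 = $153.44

$153.44


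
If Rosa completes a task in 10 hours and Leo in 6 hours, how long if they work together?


Rosa's rate: 1/10 of the job per hour
Leo's rate: 1/6 of the job per hour
Combined rate: 1/10 + 1/6 = 4/15 per hour
Time = 1 / (4/15) = 15/4 = 3.75 hours

3.75 hours


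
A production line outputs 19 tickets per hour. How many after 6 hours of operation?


Production rate: 19 tickets per hour
Time: 6 hours
Total: 19 x 6 = 114 tickets

114 tickets


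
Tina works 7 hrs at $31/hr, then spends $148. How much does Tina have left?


Calculate earnings:
7 x $31 = $217
Subtract spending:
$217 - $148 = $69

$69


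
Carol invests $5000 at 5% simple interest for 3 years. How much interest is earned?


Use the formula I = P x R x T / 100
P x R x T = 5000 x 5 x 3 = 75000
I = 75000 / 100 = $750

$750


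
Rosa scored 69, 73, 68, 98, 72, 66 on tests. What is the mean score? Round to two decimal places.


Add the scores:
69 + 73 + 68 + 98 + 72 + 66 = 446
Divide by the number of tests:
446 / 6 = 74.3333... ≈ 74.33

74.33


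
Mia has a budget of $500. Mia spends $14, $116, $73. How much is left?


Add up expenses:
$14 + $116 + $73 = $203
Subtract from budget:
$500 - $203 = $297

$297


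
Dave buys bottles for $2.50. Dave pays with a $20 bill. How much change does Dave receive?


Start with the amount paid:
$20
Subtract the price:
$20 - $2.50 = $17.50

$17.50


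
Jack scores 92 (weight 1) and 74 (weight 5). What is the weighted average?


Weighted sum:
1 x 92 + 5 x 74 = 462
Total weight:
1 + 5 = 6
Weighted average:
462 / 6 = 77

77


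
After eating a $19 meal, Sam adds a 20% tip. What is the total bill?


Calculate the tip:
20% of $19 = $3.80
Add tip to meal cost:
$19 + $3.80 = $22.80

$22.80


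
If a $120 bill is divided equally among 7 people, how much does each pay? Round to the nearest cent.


Total bill: $120
Number of people: 7
Each pays: $120 / 7 = $17.1428... ≈ $17.14

$17.14


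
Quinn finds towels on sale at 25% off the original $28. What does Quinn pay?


Calculate the discount amount:
25% of $28 = $7
Subtract from original:
$28 - $7 = $21

$21


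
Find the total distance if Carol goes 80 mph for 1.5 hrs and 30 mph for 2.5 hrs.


Leg 1 distance:
80 x 1.5 = 120 miles
Leg 2 distance:
30 x 2.5 = 75 miles
Total distance:
120 + 75 = 195 miles

195 miles


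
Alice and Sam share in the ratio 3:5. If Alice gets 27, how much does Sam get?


Find the multiplier:
27 / 3 = 9
Apply to Sam's share:
5 x 9 = 45

45


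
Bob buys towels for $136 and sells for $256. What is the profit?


Selling price = $256
Cost price = $136
Profit = selling price - cost price:
Profit = $256 - $136 = $120

$120


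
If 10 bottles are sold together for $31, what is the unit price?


Total cost: $31
Number of items: 10
Unit price: $31 / 10 = $3.10

$3.10


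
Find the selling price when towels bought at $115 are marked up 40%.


Calculate the markup amount:
40% of $115 = $46
Add to cost:
$115 + $46 = $161

$161


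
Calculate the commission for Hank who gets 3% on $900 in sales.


Convert rate to decimal:
3% = 0.03
Multiply by sales:
$900 x 0.03 = $27

$27


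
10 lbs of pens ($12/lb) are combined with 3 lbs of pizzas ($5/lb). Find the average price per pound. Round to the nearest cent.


Cost of pens:
10 x $12 = $120
Cost of pizzas:
3 x $5 = $15
Total cost: $120 + $15 = $135
Total weight: 13 lbs
Average: $135 / 13 = $10.3846... ≈ $10.38/lb

$10.38/lb


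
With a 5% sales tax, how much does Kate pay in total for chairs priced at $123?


Calculate the tax:
5% of $123 = $6.15
Add tax to price:
$123 + $6.15 = $129.15

$129.15


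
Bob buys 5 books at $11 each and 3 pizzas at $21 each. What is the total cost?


Cost of books:
5 x $11 = $55
Cost of pizzas:
3 x $21 = $63
Add both:
$55 + $63 = $118

$118


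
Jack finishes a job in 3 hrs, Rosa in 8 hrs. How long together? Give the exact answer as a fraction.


Jack's rate: 1/3 of the job per hour
Rosa's rate: 1/8 of the job per hour
Combined rate: 1/3 + 1/8 = 11/24 per hour
Time = 1 / (11/24) = 24/11 hours (≈ 2.18 hours)

24/11 hours


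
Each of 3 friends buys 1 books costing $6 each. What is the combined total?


Cost per person:
1 x $6 = $6
Group total:
3 x $6 = $18

$18


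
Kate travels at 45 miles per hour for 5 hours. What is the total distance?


Use the formula: distance = speed x time
Speed = 45 mph, Time = 5 hours
45 x 5 = 225 miles

225 miles


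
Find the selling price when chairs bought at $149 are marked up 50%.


Calculate the markup amount:
50% of $149 = $74.50
Add to cost:
$149 + $74.50 = $223.50

$223.50


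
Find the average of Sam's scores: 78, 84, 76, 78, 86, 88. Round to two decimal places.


Add the scores:
78 + 84 + 76 + 78 + 86 + 88 = 490
Divide by the number of tests:
490 / 6 = 81.6666... ≈ 81.67

81.67


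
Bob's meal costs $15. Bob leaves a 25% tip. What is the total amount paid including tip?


Calculate the tip:
25% of $15 = $3.75
Add tip to meal cost:
$15 + $3.75 = $18.75

$18.75


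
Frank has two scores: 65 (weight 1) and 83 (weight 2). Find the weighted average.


Weighted sum:
1 x 65 + 2 x 83 = 231
Total weight:
1 + 2 = 3
Weighted average:
231 / 3 = 77

77


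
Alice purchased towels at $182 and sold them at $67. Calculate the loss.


Selling price = $67
Cost price = $182
Loss = cost price - selling price:
Loss = $182 - $67 = $115

$115


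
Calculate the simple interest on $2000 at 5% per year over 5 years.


Use the formula I = P x R x T / 100
P x R x T = 2000 x 5 x 5 = 50000
I = 50000 / 100 = $500

$500


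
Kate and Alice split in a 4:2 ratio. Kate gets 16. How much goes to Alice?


Find the multiplier:
16 / 4 = 4
Apply to Alice's share:
2 x 4 = 8

8


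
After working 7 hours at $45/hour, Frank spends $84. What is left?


Calculate earnings:
7 x $45 = $315
Subtract spending:
$315 - $84 = $231

$231


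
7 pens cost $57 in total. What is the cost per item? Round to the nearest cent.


Total cost: $57
Number of items: 7
Unit price: $57 / 7 = $8.1428... ≈ $8.14

$8.14


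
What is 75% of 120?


Convert percentage to decimal:
75% = 0.75
Multiply:
120 x 0.75 = 90

90


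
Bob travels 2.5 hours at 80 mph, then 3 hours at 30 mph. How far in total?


Leg 1 distance:
80 x 2.5 = 200 miles
Leg 2 distance:
30 x 3 = 90 miles
Total distance:
200 + 90 = 290 miles

290 miles


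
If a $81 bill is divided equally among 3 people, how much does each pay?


Total bill: $81
Number of people: 3
Each pays: $81 / 3 = $27

$27


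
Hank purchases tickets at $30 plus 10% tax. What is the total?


Calculate the tax:
10% of $30 = $3
Add tax to price:
$30 + $3 = $33

$33


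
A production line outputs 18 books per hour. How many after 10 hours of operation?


Production rate: 18 books per hour
Time: 10 hours
Total: 18 x 10 = 180 books

180 books


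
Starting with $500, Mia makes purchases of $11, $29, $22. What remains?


Add up expenses:
$11 + $29 + $22 = $62
Subtract from budget:
$500 - $62 = $438

$438


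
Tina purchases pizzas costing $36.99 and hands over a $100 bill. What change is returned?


Start with the amount paid:
$100
Subtract the price:
$100 - $36.99 = $63.01

$63.01


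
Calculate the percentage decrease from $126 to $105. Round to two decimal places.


Find the absolute change:
|105 - 126| = 21
Divide by original and multiply by 100:
21 / 126 x 100 = 16.6666...% ≈ 16.67%

16.67%


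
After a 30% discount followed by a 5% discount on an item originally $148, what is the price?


First discount:
30% of $148 = $44.40
Price after first discount:
$148 - $44.40 = $103.60
Second discount:
5% of $103.60 = $5.18
Final price:
$103.60 - $5.18 = $98.42

$98.42


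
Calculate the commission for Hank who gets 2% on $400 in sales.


Convert rate to decimal:
2% = 0.02
Multiply by sales:
$400 x 0.02 = $8

$8


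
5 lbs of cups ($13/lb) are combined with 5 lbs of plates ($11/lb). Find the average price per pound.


Cost of cups:
5 x $13 = $65
Cost of plates:
5 x $11 = $55
Total cost: $65 + $55 = $120
Total weight: 10 lbs
Average: $120 / 10 = $12/lb

$12/lb


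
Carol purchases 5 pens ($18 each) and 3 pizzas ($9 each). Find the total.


Cost of pens:
5 x $18 = $90
Cost of pizzas:
3 x $9 = $27
Add both:
$90 + $27 = $117

$117


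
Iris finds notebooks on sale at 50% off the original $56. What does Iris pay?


Calculate the discount amount:
50% of $56 = $28
Subtract from original:
$56 - $28 = $28

$28


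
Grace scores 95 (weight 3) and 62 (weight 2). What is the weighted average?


Weighted sum:
3 x 95 + 2 x 62 = 409
Total weight:
3 + 2 = 5
Weighted average:
409 / 5 = 81.8

81.8


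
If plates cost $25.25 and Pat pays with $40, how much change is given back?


Start with the amount paid:
$40
Subtract the price:
$40 - $25.25 = $14.75

$14.75


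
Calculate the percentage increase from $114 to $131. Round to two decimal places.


Find the absolute change:
|131 - 114| = 17
Divide by original and multiply by 100:
17 / 114 x 100 = 14.9122...% ≈ 14.91%

14.91%


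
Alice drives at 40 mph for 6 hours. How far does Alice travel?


Use the formula: distance = speed x time
Speed = 40 mph, Time = 6 hours
40 x 6 = 240 miles

240 miles


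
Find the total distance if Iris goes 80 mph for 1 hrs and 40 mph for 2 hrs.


Leg 1 distance:
80 x 1 = 80 miles
Leg 2 distance:
40 x 2 = 80 miles
Total distance:
80 + 80 = 160 miles

160 miles


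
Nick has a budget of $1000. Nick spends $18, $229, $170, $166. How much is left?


Add up expenses:
$18 + $229 + $170 + $166 = $583
Subtract from budget:
$1000 - $583 = $417

$417


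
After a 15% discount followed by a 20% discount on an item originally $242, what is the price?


First discount:
15% of $242 = $36.30
Price after first discount:
$242 - $36.30 = $205.70
Second discount:
20% of $205.70 = $41.14
Final price:
$205.70 - $41.14 = $164.56

$164.56


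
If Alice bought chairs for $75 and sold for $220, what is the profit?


Selling price = $220
Cost price = $75
Profit = selling price - cost price:
Profit = $220 - $75 = $145

$145


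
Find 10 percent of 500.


Convert percentage to decimal:
10% = 0.1
Multiply:
500 x 0.1 = 50

50


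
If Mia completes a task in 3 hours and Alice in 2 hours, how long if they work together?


Mia's rate: 1/3 of the job per hour
Alice's rate: 1/2 of the job per hour
Combined rate: 1/3 + 1/2 = 5/6 per hour
Time = 1 / (5/6) = 6/5 = 1.2 hours

1.2 hours


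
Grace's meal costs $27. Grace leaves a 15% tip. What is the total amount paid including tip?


Calculate the tip:
15% of $27 = $4.05
Add tip to meal cost:
$27 + $4.05 = $31.05

$31.05


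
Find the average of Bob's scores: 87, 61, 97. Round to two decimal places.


Add the scores:
87 + 61 + 97 = 245
Divide by the number of tests:
245 / 3 = 81.6666... ≈ 81.67

81.67


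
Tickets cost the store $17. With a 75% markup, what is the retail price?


Calculate the markup amount:
75% of $17 = $12.75
Add to cost:
$17 + $12.75 = $29.75

$29.75


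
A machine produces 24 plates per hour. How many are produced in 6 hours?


Production rate: 24 plates per hour
Time: 6 hours
Total: 24 x 6 = 144 plates

144 plates


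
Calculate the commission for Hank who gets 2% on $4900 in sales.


Convert rate to decimal:
2% = 0.02
Multiply by sales:
$4900 x 0.02 = $98

$98


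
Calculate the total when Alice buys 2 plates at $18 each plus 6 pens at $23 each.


Cost of plates:
2 x $18 = $36
Cost of pens:
6 x $23 = $138
Add both:
$36 + $138 = $174

$174


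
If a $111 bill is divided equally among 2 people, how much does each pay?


Total bill: $111
Number of people: 2
Each pays: $111 / 2 = $55.50

$55.50


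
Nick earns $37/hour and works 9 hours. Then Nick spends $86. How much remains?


Calculate earnings:
9 x $37 = $333
Subtract spending:
$333 - $86 = $247

$247


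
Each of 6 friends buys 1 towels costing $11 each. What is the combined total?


Cost per person:
1 x $11 = $11
Group total:
6 x $11 = $66

$66


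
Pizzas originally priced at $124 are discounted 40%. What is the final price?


Calculate the discount amount:
40% of $124 = $49.60
Subtract from original:
$124 - $49.60 = $74.40

$74.40


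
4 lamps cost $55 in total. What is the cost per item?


Total cost: $55
Number of items: 4
Unit price: $55 / 4 = $13.75

$13.75


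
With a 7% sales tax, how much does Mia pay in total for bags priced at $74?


Calculate the tax:
7% of $74 = $5.18
Add tax to price:
$74 + $5.18 = $79.18

$79.18


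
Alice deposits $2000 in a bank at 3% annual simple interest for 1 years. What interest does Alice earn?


Use the formula I = P x R x T / 100
P x R x T = 2000 x 3 x 1 = 6000
I = 6000 / 100 = $60

$60


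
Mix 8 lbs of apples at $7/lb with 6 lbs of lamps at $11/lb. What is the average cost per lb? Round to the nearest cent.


Cost of apples:
8 x $7 = $56
Cost of lamps:
6 x $11 = $66
Total cost: $56 + $66 = $122
Total weight: 14 lbs
Average: $122 / 14 = $8.7142... ≈ $8.71/lb

$8.71/lb


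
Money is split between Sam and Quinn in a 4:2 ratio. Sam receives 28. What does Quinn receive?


Find the multiplier:
28 / 4 = 7
Apply to Quinn's share:
2 x 7 = 14

14


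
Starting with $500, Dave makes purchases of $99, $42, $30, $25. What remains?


Add up expenses:
$99 + $42 + $30 + $25 = $196
Subtract from budget:
$500 - $196 = $304

$304


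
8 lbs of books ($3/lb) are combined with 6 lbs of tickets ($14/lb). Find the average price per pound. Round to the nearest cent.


Cost of books:
8 x $3 = $24
Cost of tickets:
6 x $14 = $84
Total cost: $24 + $84 = $108
Total weight: 14 lbs
Average: $108 / 14 = $7.7142... ≈ $7.71/lb

$7.71/lb


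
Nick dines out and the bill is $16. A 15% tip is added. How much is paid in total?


Calculate the tip:
15% of $16 = $2.40
Add tip to meal cost:
$16 + $2.40 = $18.40

$18.40


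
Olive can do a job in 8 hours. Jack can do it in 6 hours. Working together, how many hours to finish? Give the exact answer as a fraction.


Olive's rate: 1/8 of the job per hour
Jack's rate: 1/6 of the job per hour
Combined rate: 1/8 + 1/6 = 7/24 per hour
Time = 1 / (7/24) = 24/7 hours (≈ 3.43 hours)

24/7 hours


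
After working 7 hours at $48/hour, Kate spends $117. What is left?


Calculate earnings:
7 x $48 = $336
Subtract spending:
$336 - $117 = $219

$219


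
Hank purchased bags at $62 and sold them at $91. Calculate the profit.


Selling price = $91
Cost price = $62
Profit = selling price - cost price:
Profit = $91 - $62 = $29

$29


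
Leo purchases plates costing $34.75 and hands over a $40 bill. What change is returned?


Start with the amount paid:
$40
Subtract the price:
$40 - $34.75 = $5.25

$5.25


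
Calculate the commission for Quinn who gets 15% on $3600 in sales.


Convert rate to decimal:
15% = 0.15
Multiply by sales:
$3600 x 0.15 = $540

$540


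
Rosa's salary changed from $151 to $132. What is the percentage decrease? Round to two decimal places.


Find the absolute change:
|132 - 151| = 19
Divide by original and multiply by 100:
19 / 151 x 100 = 12.5827...% ≈ 12.58%

12.58%


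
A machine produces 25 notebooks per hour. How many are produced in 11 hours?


Production rate: 25 notebooks per hour
Time: 11 hours
Total: 25 x 11 = 275 notebooks

275 notebooks


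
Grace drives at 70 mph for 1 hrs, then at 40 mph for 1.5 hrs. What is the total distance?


Leg 1 distance:
70 x 1 = 70 miles
Leg 2 distance:
40 x 1.5 = 60 miles
Total distance:
70 + 60 = 130 miles

130 miles


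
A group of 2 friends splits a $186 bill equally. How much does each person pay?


Total bill: $186
Number of people: 2
Each pays: $186 / 2 = $93

$93


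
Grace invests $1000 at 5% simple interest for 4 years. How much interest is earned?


Use the formula I = P x R x T / 100
P x R x T = 1000 x 5 x 4 = 20000
I = 20000 / 100 = $200

$200


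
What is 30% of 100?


Convert percentage to decimal:
30% = 0.3
Multiply:
100 x 0.3 = 30

30


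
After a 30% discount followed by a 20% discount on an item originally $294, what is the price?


First discount:
30% of $294 = $88.20
Price after first discount:
$294 - $88.20 = $205.80
Second discount:
20% of $205.80 = $41.16
Final price:
$205.80 - $41.16 = $164.64

$164.64


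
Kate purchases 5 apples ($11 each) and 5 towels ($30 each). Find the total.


Cost of apples:
5 x $11 = $55
Cost of towels:
5 x $30 = $150
Add both:
$55 + $150 = $205

$205


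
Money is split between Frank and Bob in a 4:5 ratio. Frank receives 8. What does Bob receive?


Find the multiplier:
8 / 4 = 2
Apply to Bob's share:
5 x 2 = 10

10


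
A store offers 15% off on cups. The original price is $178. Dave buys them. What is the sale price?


Calculate the discount amount:
15% of $178 = $26.70
Subtract from original:
$178 - $26.70 = $151.30

$151.30


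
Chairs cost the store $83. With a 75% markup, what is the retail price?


Calculate the markup amount:
75% of $83 = $62.25
Add to cost:
$83 + $62.25 = $145.25

$145.25


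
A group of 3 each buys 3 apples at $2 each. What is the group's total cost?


Cost per person:
3 x $2 = $6
Group total:
3 x $6 = $18

$18


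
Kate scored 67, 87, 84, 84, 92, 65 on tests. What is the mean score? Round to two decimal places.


Add the scores:
67 + 87 + 84 + 84 + 92 + 65 = 479
Divide by the number of tests:
479 / 6 = 79.8333... ≈ 79.83

79.83


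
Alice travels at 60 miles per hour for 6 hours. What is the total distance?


Use the formula: distance = speed x time
Speed = 60 mph, Time = 6 hours
60 x 6 = 360 miles

360 miles


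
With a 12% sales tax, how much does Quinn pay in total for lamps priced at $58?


Calculate the tax:
12% of $58 = $6.96
Add tax to price:
$58 + $6.96 = $64.96

$64.96


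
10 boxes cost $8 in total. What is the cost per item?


Total cost: $8
Number of items: 10
Unit price: $8 / 10 = $0.80

$0.80


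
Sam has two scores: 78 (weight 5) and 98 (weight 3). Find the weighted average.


Weighted sum:
5 x 78 + 3 x 98 = 684
Total weight:
5 + 3 = 8
Weighted average:
684 / 8 = 85.5

85.5


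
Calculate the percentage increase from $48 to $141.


Find the absolute change:
|141 - 48| = 93
Divide by original and multiply by 100:
93 / 48 x 100 = 193.75%

193.75%


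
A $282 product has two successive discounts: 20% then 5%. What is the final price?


First discount:
20% of $282 = $56.40
Price after first discount:
$282 - $56.40 = $225.60
Second discount:
5% of $225.60 = $11.28
Final price:
$225.60 - $11.28 = $214.32

$214.32


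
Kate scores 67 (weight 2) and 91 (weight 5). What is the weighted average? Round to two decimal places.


Weighted sum:
2 x 67 + 5 x 91 = 589
Total weight:
2 + 5 = 7
Weighted average:
589 / 7 = 84.1428... ≈ 84.14

84.14


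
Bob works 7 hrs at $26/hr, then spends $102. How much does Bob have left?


Calculate earnings:
7 x $26 = $182
Subtract spending:
$182 - $102 = $80

$80


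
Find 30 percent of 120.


Convert percentage to decimal:
30% = 0.3
Multiply:
120 x 0.3 = 36

36


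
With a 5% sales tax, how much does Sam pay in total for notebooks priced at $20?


Calculate the tax:
5% of $20 = $1
Add tax to price:
$20 + $1 = $21

$21


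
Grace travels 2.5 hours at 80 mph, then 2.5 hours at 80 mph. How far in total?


Leg 1 distance:
80 x 2.5 = 200 miles
Leg 2 distance:
80 x 2.5 = 200 miles
Total distance:
200 + 200 = 400 miles

400 miles


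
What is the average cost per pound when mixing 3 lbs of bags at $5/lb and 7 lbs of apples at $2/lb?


Cost of bags:
3 x $5 = $15
Cost of apples:
7 x $2 = $14
Total cost: $15 + $14 = $29
Total weight: 10 lbs
Average: $29 / 10 = $2.90/lb

$2.90/lb


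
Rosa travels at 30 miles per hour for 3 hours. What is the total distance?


Use the formula: distance = speed x time
Speed = 30 mph, Time = 3 hours
30 x 3 = 90 miles

90 miles


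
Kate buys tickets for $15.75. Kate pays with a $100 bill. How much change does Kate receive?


Start with the amount paid:
$100
Subtract the price:
$100 - $15.75 = $84.25

$84.25


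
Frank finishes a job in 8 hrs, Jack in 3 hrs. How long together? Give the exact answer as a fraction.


Frank's rate: 1/8 of the job per hour
Jack's rate: 1/3 of the job per hour
Combined rate: 1/8 + 1/3 = 11/24 per hour
Time = 1 / (11/24) = 24/11 hours (≈ 2.18 hours)

24/11 hours


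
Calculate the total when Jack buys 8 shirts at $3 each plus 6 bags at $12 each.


Cost of shirts:
8 x $3 = $24
Cost of bags:
6 x $12 = $72
Add both:
$24 + $72 = $96

$96


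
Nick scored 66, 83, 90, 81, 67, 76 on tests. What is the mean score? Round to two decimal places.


Add the scores:
66 + 83 + 90 + 81 + 67 + 76 = 463
Divide by the number of tests:
463 / 6 = 77.1666... ≈ 77.17

77.17


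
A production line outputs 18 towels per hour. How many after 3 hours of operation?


Production rate: 18 towels per hour
Time: 3 hours
Total: 18 x 3 = 54 towels

54 towels


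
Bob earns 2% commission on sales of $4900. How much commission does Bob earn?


Convert rate to decimal:
2% = 0.02
Multiply by sales:
$4900 x 0.02 = $98

$98


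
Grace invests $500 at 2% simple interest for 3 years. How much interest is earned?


Use the formula I = P x R x T / 100
P x R x T = 500 x 2 x 3 = 3000
I = 3000 / 100 = $30

$30


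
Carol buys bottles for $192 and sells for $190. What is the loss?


Selling price = $190
Cost price = $192
Loss = cost price - selling price:
Loss = $192 - $190 = $2

$2


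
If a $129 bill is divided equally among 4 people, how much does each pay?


Total bill: $129
Number of people: 4
Each pays: $129 / 4 = $32.25

$32.25


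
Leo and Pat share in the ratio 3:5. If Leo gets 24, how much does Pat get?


Find the multiplier:
24 / 3 = 8
Apply to Pat's share:
5 x 8 = 40

40


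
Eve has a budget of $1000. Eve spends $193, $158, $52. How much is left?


Add up expenses:
$193 + $158 + $52 = $403
Subtract from budget:
$1000 - $403 = $597

$597


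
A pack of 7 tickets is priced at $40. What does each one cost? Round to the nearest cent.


Total cost: $40
Number of items: 7
Unit price: $40 / 7 = $5.7142... ≈ $5.71

$5.71


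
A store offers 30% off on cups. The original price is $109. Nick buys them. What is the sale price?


Calculate the discount amount:
30% of $109 = $32.70
Subtract from original:
$109 - $32.70 = $76.30

$76.30


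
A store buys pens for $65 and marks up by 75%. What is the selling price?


Calculate the markup amount:
75% of $65 = $48.75
Add to cost:
$65 + $48.75 = $113.75

$113.75


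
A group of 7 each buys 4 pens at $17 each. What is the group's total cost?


Cost per person:
4 x $17 = $68
Group total:
7 x $68 = $476

$476


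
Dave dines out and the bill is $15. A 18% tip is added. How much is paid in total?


Calculate the tip:
18% of $15 = $2.70
Add tip to meal cost:
$15 + $2.70 = $17.70

$17.70


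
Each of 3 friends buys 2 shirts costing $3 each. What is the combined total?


Cost per person:
2 x $3 = $6
Group total:
3 x $6 = $18

$18


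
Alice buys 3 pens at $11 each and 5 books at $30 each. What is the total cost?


Cost of pens:
3 x $11 = $33
Cost of books:
5 x $30 = $150
Add both:
$33 + $150 = $183

$183


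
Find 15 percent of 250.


Convert percentage to decimal:
15% = 0.15
Multiply:
250 x 0.15 = 37.5

37.5


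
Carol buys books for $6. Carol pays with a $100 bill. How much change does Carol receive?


Start with the amount paid:
$100
Subtract the price:
$100 - $6 = $94

$94


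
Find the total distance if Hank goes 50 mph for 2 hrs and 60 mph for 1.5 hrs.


Leg 1 distance:
50 x 2 = 100 miles
Leg 2 distance:
60 x 1.5 = 90 miles
Total distance:
100 + 90 = 190 miles

190 miles


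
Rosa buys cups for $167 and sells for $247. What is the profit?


Selling price = $247
Cost price = $167
Profit = selling price - cost price:
Profit = $247 - $167 = $80

$80


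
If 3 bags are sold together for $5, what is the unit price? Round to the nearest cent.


Total cost: $5
Number of items: 3
Unit price: $5 / 3 = $1.6666... ≈ $1.67

$1.67


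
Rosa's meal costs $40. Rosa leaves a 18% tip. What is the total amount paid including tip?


Calculate the tip:
18% of $40 = $7.20
Add tip to meal cost:
$40 + $7.20 = $47.20

$47.20


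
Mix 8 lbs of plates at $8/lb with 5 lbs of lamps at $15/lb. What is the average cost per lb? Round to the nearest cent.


Cost of plates:
8 x $8 = $64
Cost of lamps:
5 x $15 = $75
Total cost: $64 + $75 = $139
Total weight: 13 lbs
Average: $139 / 13 = $10.6923... ≈ $10.69/lb

$10.69/lb


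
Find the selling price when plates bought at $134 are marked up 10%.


Calculate the markup amount:
10% of $134 = $13.40
Add to cost:
$134 + $13.40 = $147.40

$147.40


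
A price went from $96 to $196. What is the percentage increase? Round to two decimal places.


Find the absolute change:
|196 - 96| = 100
Divide by original and multiply by 100:
100 / 96 x 100 = 104.1666...% ≈ 104.17%

104.17%


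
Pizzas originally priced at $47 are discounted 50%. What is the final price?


Calculate the discount amount:
50% of $47 = $23.50
Subtract from original:
$47 - $23.50 = $23.50

$23.50


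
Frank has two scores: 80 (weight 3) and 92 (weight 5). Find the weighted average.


Weighted sum:
3 x 80 + 5 x 92 = 700
Total weight:
3 + 5 = 8
Weighted average:
700 / 8 = 87.5

87.5


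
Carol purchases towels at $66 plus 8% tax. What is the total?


Calculate the tax:
8% of $66 = $5.28
Add tax to price:
$66 + $5.28 = $71.28

$71.28


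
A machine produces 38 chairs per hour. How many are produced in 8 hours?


Production rate: 38 chairs per hour
Time: 8 hours
Total: 38 x 8 = 304 chairs

304 chairs


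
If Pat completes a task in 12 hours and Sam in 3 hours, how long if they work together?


Pat's rate: 1/12 of the job per hour
Sam's rate: 1/3 of the job per hour
Combined rate: 1/12 + 1/3 = 5/12 per hour
Time = 1 / (5/12) = 12/5 = 2.4 hours

2.4 hours


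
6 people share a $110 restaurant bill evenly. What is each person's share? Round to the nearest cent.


Total bill: $110
Number of people: 6
Each pays: $110 / 6 = $18.3333... ≈ $18.33

$18.33


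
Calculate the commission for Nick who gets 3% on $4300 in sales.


Convert rate to decimal:
3% = 0.03
Multiply by sales:
$4300 x 0.03 = $129

$129


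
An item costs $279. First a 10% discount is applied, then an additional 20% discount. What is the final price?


First discount:
10% of $279 = $27.90
Price after first discount:
$279 - $27.90 = $251.10
Second discount:
20% of $251.10 = $50.22
Final price:
$251.10 - $50.22 = $200.88

$200.88
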